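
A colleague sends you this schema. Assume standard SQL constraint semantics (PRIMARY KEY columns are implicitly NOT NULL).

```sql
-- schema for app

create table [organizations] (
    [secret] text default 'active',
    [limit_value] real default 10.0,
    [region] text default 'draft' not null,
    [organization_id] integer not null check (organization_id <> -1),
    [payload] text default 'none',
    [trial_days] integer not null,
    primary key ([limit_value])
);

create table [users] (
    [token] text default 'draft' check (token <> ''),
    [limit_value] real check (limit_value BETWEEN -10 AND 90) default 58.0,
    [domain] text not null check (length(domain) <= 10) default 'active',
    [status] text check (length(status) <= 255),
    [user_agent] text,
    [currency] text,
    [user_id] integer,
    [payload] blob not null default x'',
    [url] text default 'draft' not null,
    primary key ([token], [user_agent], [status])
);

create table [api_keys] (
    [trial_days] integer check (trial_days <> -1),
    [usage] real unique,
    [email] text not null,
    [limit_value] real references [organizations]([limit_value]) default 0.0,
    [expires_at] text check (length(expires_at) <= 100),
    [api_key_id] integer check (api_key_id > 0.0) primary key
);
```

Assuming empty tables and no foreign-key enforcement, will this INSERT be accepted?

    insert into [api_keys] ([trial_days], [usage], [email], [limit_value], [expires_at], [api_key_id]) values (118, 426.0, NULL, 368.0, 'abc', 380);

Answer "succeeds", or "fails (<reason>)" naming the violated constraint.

email is explicitly set to NULL, but email is declared NOT NULL.

fails (NOT NULL on email)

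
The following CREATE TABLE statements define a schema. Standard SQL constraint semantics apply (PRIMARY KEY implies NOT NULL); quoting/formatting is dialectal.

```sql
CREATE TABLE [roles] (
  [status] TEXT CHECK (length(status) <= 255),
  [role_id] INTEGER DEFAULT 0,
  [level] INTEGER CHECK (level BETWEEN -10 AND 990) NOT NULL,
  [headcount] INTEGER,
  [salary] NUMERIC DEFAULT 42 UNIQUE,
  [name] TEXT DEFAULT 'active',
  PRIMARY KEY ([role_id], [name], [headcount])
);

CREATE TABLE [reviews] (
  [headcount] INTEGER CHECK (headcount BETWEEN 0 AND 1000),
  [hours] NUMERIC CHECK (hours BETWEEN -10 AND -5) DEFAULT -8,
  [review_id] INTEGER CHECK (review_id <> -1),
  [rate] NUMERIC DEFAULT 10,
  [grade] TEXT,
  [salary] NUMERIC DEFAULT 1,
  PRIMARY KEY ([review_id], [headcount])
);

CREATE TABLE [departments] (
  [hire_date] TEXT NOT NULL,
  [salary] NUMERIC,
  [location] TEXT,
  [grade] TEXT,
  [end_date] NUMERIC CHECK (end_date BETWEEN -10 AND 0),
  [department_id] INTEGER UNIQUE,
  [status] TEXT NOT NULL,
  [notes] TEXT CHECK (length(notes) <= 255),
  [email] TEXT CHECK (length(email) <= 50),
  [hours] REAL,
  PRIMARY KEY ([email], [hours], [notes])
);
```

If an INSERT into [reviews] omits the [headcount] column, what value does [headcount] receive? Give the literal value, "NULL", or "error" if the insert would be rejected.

error

headcount has no DEFAULT clause.
Omitting it would insert NULL, but it is part of the PRIMARY KEY, so the INSERT fails.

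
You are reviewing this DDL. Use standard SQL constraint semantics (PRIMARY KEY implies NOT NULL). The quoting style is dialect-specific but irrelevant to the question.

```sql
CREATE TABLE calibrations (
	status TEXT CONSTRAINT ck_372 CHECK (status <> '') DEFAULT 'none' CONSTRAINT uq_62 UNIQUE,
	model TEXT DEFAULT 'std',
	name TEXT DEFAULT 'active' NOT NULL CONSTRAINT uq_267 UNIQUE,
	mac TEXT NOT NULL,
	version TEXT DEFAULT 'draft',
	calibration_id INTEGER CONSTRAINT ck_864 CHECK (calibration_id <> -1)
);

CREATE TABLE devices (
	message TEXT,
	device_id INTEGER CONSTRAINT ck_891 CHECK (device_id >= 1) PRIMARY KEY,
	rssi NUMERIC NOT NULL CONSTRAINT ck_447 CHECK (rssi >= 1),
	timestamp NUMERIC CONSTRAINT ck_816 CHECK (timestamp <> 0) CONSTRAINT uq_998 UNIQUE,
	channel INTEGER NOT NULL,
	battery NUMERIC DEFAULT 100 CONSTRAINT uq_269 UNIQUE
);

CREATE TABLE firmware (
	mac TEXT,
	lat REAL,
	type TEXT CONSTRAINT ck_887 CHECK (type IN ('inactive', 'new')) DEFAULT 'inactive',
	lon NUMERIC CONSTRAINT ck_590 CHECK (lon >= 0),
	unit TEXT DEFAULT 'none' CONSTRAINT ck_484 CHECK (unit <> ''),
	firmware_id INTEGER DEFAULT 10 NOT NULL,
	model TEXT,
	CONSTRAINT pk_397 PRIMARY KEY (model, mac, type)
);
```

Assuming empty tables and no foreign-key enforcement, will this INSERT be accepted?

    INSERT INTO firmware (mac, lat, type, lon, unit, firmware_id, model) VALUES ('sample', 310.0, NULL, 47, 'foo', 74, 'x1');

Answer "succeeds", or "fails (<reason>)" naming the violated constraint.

type is explicitly set to NULL, but type is part of the PRIMARY KEY (implied NOT NULL).

fails (NOT NULL on type)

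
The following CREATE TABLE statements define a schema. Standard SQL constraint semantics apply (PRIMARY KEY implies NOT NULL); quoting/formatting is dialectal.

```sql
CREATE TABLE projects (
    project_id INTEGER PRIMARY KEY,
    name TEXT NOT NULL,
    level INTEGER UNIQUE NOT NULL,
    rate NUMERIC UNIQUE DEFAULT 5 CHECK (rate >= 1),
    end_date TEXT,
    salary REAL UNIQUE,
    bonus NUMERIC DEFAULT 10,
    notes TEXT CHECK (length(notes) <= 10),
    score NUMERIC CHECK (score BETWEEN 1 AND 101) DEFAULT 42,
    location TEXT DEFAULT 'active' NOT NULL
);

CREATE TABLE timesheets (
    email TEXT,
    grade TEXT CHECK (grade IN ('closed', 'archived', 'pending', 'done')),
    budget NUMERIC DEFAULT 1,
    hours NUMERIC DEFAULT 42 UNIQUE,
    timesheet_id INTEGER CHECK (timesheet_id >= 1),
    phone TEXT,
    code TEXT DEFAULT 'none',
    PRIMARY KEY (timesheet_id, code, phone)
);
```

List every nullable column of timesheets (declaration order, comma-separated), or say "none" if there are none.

- email: no NOT NULL constraint applies → nullable.
- grade: CHECK does not forbid NULL (a CHECK constraint passes when its expression is NULL) → nullable.
- budget: DEFAULT only fills an omitted column; an explicit NULL is still allowed → nullable.
- hours: UNIQUE does not imply NOT NULL → nullable.
- timesheet_id: part of the PRIMARY KEY, which implies NOT NULL → not nullable.
- phone: part of the PRIMARY KEY, which implies NOT NULL → not nullable.
- code: part of the PRIMARY KEY, which implies NOT NULL → not nullable.

email, grade, budget, hours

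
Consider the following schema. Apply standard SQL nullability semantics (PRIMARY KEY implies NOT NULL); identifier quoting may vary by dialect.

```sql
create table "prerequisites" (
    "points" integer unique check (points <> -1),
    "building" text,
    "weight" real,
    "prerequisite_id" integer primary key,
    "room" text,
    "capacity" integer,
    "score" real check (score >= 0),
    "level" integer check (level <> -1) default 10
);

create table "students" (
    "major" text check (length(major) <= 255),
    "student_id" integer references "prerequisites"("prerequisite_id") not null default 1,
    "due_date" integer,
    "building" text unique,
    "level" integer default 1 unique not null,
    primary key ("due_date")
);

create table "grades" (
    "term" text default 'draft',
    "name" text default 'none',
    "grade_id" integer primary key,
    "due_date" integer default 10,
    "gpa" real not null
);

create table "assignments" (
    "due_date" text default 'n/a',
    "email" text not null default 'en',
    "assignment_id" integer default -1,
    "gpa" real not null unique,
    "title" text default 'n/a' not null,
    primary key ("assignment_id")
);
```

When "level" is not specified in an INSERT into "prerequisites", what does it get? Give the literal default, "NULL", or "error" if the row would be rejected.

10

level has an explicit DEFAULT 10.
When the column is omitted from an INSERT, that default is used.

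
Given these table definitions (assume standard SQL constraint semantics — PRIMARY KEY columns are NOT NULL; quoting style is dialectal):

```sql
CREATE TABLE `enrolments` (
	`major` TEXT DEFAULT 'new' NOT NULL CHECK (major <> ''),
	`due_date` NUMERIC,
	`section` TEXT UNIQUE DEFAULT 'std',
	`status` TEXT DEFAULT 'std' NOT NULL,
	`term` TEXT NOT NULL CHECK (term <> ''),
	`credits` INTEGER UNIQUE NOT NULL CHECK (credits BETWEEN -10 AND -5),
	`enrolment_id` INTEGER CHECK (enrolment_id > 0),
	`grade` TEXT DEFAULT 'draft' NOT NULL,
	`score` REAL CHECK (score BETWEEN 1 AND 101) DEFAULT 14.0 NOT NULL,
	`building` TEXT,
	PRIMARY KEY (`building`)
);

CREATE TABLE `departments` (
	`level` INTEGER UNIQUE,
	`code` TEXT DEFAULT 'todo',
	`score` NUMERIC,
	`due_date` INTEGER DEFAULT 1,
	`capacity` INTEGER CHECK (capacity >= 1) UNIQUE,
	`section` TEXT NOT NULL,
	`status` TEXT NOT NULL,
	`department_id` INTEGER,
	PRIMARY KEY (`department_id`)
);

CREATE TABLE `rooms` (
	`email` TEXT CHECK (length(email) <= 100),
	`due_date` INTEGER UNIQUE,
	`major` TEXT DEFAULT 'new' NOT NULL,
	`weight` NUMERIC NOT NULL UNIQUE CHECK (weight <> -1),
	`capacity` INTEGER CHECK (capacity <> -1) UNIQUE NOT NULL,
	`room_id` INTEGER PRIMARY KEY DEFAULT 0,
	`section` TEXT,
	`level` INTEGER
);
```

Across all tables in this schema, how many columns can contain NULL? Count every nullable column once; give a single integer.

12

enrolments: 3 nullable (due_date, section, enrolment_id — PK (building) and explicit NOT NULL columns excluded).
departments: 5 nullable (level, code, score, due_date, capacity — PK (department_id) and explicit NOT NULL columns excluded).
rooms: 4 nullable (email, due_date, section, level — PK (room_id) and explicit NOT NULL columns excluded).
Total: 3 + 5 + 4 = 12.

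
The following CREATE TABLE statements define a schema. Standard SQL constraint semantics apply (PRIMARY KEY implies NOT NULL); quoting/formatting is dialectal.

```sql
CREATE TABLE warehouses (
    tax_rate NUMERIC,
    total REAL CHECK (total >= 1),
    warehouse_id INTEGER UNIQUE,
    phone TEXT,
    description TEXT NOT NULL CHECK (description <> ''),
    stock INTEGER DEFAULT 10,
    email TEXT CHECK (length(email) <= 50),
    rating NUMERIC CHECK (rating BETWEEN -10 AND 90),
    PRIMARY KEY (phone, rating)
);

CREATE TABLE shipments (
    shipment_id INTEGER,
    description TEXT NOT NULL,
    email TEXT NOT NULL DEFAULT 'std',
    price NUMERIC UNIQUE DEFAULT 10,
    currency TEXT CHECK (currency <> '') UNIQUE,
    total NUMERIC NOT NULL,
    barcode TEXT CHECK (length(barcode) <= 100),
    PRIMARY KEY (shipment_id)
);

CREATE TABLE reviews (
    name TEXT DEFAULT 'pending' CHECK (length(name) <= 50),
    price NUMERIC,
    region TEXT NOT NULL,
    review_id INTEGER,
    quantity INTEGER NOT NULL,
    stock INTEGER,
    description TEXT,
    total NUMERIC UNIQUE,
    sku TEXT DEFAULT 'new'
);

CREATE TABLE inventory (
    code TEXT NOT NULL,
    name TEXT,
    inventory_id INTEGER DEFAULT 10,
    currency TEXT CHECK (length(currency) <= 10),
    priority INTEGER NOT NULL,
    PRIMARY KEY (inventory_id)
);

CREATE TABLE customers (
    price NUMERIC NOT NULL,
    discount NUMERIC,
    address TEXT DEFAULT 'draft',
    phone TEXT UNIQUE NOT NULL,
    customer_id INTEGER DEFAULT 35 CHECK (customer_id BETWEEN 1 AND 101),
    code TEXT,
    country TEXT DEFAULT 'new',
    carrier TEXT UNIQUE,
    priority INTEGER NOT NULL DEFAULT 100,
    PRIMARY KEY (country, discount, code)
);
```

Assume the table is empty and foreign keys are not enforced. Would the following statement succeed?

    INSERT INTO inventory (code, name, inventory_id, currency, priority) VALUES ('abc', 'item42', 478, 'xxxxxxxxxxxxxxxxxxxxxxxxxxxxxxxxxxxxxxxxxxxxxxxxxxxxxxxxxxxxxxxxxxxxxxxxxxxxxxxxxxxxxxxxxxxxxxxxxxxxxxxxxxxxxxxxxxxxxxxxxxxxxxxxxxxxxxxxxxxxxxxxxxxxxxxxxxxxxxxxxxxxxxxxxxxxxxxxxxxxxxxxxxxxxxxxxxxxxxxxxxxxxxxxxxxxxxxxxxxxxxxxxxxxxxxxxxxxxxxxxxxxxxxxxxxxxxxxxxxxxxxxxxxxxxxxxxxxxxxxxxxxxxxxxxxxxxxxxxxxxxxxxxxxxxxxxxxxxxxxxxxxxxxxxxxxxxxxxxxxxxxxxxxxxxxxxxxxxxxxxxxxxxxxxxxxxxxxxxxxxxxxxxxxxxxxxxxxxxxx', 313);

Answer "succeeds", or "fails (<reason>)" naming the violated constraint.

fails (CHECK on currency)

The value 'xxxxxxxxxxxxxxxxxxxxxxxxxxxxxxxxxxxxxxxxxxxxxxxxxxxxxxxxxxxxxxxxxxxxxxxxxxxxxxxxxxxxxxxxxxxxxxxxxxxxxxxxxxxxxxxxxxxxxxxxxxxxxxxxxxxxxxxxxxxxxxxxxxxxxxxxxxxxxxxxxxxxxxxxxxxxxxxxxxxxxxxxxxxxxxxxxxxxxxxxxxxxxxxxxxxxxxxxxxxxxxxxxxxxxxxxxxxxxxxxxxxxxxxxxxxxxxxxxxxxxxxxxxxxxxxxxxxxxxxxxxxxxxxxxxxxxxxxxxxxxxxxxxxxxxxxxxxxxxxxxxxxxxxxxxxxxxxxxxxxxxxxxxxxxxxxxxxxxxxxxxxxxxxxxxxxxxxxxxxxxxxxxxxxxxxxxxxxxxxx' for currency violates CHECK (length(currency) <= 10).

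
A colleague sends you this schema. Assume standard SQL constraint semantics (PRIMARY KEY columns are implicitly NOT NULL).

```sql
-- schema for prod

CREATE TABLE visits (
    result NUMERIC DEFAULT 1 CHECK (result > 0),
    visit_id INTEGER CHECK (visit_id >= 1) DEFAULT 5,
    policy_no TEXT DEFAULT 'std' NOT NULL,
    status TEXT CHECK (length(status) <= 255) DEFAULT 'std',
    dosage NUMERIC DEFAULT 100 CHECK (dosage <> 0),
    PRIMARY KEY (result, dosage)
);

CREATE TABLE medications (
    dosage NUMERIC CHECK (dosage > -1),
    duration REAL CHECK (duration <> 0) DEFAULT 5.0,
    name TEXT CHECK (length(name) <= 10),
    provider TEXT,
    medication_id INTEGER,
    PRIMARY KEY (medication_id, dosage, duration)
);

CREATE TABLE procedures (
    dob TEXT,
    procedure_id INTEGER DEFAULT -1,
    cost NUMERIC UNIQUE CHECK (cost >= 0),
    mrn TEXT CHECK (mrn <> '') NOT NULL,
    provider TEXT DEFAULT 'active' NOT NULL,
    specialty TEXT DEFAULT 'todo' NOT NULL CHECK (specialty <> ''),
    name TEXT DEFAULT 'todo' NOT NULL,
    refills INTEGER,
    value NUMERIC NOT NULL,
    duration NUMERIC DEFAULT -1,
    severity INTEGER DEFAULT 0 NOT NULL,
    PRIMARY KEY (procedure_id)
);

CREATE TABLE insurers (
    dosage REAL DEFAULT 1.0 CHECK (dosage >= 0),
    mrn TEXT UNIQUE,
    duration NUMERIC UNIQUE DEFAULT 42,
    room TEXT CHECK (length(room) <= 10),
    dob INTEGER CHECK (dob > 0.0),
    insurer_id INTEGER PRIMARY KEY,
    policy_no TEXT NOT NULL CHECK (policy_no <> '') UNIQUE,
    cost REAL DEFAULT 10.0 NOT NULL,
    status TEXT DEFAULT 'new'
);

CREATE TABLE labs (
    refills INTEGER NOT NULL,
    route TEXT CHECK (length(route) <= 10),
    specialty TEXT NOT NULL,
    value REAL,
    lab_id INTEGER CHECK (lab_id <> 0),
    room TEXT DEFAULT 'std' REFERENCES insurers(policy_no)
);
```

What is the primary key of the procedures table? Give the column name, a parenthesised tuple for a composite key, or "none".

procedure_id is declared PRIMARY KEY as a table-level PRIMARY KEY clause.

procedure_id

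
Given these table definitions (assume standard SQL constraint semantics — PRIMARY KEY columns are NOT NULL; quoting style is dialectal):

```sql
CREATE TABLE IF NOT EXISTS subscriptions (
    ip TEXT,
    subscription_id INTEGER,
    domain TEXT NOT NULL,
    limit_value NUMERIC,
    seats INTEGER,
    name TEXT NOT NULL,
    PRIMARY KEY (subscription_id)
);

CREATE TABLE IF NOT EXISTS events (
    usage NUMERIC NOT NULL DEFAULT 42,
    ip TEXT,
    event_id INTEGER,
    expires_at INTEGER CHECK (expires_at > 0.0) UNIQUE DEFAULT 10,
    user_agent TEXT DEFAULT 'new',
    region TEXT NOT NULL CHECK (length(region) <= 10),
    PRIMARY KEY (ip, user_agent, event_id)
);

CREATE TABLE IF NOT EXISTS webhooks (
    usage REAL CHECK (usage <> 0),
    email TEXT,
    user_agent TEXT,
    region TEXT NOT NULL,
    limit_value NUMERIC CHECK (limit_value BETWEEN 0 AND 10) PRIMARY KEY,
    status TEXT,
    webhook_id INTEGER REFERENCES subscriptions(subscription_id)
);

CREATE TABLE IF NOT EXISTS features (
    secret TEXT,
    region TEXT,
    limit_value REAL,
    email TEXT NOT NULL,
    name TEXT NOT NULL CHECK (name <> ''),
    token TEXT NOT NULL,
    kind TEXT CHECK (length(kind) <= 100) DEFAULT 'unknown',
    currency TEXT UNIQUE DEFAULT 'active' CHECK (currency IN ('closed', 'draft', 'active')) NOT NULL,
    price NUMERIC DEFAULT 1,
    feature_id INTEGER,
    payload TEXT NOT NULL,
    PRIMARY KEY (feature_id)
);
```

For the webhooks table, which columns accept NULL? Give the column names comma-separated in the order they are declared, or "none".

- usage: CHECK does not forbid NULL (a CHECK constraint passes when its expression is NULL) → nullable.
- email: no NOT NULL constraint applies → nullable.
- user_agent: no NOT NULL constraint applies → nullable.
- region: declared NOT NULL → not nullable.
- limit_value: part of the PRIMARY KEY, which implies NOT NULL → not nullable.
- status: no NOT NULL constraint applies → nullable.
- webhook_id: a foreign key column may be NULL unless separately constrained → nullable.

usage, email, user_agent, status, webhook_id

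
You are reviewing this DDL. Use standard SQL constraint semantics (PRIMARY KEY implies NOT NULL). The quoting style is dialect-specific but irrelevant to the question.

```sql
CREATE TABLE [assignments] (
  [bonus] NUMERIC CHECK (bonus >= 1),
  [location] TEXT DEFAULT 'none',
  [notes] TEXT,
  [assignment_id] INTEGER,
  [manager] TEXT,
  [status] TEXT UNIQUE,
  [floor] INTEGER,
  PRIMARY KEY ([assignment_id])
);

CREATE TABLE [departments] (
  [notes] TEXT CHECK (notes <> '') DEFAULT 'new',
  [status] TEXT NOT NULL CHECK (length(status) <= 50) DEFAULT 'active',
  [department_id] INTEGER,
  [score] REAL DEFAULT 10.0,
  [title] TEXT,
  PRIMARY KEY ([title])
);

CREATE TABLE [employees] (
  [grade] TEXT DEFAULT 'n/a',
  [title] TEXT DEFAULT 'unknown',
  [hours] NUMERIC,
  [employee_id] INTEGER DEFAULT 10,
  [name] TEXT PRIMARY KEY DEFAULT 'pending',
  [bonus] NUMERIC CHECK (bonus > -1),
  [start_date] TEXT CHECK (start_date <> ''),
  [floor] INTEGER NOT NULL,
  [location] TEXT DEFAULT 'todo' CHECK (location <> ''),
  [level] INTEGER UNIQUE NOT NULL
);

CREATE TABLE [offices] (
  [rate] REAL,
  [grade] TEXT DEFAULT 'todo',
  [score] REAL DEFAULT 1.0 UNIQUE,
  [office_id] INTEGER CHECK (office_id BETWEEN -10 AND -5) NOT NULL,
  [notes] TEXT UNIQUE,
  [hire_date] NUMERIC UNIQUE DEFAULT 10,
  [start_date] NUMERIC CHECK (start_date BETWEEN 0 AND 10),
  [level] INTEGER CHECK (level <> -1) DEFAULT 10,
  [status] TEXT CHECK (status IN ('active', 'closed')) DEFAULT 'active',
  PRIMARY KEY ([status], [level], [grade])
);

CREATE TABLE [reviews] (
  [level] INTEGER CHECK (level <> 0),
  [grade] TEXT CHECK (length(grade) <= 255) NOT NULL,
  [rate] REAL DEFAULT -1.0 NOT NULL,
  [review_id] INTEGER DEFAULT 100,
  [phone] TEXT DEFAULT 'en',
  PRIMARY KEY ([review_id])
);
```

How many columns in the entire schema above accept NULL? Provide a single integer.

23

assignments: 6 nullable (bonus, location, notes, manager, status, floor — PK (assignment_id) and explicit NOT NULL columns excluded).
departments: 3 nullable (notes, department_id, score — PK (title) and explicit NOT NULL columns excluded).
employees: 7 nullable (grade, title, hours, employee_id, bonus, start_date, location — PK (name) and explicit NOT NULL columns excluded).
offices: 5 nullable (rate, score, notes, hire_date, start_date — PK (status, level, grade) and explicit NOT NULL columns excluded).
reviews: 2 nullable (level, phone — PK (review_id) and explicit NOT NULL columns excluded).
Total: 6 + 3 + 7 + 5 + 2 = 23.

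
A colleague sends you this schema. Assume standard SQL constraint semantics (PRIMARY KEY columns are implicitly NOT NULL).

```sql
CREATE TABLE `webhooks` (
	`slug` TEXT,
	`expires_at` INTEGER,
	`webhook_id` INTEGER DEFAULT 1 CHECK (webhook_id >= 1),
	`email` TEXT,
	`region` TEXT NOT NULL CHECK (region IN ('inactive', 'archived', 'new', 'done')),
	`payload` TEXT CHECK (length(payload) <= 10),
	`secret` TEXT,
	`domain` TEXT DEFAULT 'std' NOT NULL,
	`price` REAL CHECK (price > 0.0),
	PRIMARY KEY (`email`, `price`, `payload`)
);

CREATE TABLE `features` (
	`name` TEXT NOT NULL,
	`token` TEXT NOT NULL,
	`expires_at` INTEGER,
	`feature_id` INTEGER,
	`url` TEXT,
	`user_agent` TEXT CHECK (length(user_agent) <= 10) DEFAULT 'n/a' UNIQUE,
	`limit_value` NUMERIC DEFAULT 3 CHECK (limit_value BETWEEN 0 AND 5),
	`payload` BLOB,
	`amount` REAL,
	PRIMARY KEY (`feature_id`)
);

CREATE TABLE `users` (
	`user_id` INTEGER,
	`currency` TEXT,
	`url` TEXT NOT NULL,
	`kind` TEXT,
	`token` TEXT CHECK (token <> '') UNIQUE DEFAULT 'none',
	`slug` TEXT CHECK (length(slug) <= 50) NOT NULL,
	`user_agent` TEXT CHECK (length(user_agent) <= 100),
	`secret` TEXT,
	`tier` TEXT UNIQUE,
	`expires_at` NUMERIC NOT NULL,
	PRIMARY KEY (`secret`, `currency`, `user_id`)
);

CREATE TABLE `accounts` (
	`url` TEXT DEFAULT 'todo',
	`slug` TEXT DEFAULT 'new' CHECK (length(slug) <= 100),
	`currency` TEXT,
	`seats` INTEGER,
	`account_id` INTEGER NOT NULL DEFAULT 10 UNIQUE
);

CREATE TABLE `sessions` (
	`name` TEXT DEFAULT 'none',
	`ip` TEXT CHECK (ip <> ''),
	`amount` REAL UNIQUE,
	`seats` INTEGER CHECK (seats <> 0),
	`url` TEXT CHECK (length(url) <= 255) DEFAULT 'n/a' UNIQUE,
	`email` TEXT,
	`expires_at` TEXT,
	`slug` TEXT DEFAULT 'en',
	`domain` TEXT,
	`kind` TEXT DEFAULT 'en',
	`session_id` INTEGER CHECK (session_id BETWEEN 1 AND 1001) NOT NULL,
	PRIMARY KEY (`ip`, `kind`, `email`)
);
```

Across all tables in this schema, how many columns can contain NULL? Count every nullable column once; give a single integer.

25

webhooks: 4 nullable (slug, expires_at, webhook_id, secret — PK (email, price, payload) and explicit NOT NULL columns excluded).
features: 6 nullable (expires_at, url, user_agent, limit_value, payload, amount — PK (feature_id) and explicit NOT NULL columns excluded).
users: 4 nullable (kind, token, user_agent, tier — PK (secret, currency, user_id) and explicit NOT NULL columns excluded).
accounts: 4 nullable (url, slug, currency, seats — PK none and explicit NOT NULL columns excluded).
sessions: 7 nullable (name, amount, seats, url, expires_at, slug, domain — PK (ip, kind, email) and explicit NOT NULL columns excluded).
Total: 4 + 6 + 4 + 4 + 7 = 25.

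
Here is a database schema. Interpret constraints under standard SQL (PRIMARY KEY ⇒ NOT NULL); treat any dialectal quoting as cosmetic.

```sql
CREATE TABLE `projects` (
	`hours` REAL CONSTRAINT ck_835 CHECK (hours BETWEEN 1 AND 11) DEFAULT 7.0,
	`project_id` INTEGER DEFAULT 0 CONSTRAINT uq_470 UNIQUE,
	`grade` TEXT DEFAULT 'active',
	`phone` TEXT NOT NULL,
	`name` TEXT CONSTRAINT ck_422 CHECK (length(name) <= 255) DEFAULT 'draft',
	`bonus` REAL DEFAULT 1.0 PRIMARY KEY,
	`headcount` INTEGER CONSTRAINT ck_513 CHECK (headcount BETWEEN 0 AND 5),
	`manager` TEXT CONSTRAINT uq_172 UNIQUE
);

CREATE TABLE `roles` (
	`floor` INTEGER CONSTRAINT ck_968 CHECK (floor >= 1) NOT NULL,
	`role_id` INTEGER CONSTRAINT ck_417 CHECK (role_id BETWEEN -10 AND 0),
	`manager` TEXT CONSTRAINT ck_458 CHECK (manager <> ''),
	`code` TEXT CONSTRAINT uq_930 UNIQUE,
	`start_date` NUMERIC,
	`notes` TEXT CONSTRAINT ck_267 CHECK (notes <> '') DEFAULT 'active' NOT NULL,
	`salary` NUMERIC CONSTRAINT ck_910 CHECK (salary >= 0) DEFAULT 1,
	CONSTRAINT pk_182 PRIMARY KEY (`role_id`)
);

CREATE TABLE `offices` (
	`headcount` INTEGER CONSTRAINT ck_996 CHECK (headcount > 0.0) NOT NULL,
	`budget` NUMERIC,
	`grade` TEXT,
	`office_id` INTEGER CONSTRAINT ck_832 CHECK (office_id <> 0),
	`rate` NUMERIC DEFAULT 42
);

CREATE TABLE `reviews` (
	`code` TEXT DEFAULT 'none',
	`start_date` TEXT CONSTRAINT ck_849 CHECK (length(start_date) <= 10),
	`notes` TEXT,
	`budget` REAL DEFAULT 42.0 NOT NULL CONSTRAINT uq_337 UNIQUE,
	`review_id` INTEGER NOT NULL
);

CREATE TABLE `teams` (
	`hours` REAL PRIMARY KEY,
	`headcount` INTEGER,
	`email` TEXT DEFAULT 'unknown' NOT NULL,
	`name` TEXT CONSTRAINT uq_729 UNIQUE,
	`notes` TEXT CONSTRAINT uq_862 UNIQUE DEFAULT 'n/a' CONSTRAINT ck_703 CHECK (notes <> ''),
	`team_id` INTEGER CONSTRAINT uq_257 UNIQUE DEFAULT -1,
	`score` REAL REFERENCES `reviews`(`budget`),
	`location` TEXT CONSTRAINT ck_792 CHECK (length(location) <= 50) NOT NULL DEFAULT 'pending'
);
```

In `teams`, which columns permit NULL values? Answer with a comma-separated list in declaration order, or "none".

headcount, name, notes, team_id, score

- hours: part of the PRIMARY KEY, which implies NOT NULL → not nullable.
- headcount: no NOT NULL constraint applies → nullable.
- email: declared NOT NULL → not nullable.
- name: UNIQUE does not imply NOT NULL → nullable.
- notes: CHECK does not forbid NULL (a CHECK constraint passes when its expression is NULL) → nullable.
- team_id: UNIQUE does not imply NOT NULL → nullable.
- score: a foreign key column may be NULL unless separately constrained → nullable.
- location: declared NOT NULL → not nullable.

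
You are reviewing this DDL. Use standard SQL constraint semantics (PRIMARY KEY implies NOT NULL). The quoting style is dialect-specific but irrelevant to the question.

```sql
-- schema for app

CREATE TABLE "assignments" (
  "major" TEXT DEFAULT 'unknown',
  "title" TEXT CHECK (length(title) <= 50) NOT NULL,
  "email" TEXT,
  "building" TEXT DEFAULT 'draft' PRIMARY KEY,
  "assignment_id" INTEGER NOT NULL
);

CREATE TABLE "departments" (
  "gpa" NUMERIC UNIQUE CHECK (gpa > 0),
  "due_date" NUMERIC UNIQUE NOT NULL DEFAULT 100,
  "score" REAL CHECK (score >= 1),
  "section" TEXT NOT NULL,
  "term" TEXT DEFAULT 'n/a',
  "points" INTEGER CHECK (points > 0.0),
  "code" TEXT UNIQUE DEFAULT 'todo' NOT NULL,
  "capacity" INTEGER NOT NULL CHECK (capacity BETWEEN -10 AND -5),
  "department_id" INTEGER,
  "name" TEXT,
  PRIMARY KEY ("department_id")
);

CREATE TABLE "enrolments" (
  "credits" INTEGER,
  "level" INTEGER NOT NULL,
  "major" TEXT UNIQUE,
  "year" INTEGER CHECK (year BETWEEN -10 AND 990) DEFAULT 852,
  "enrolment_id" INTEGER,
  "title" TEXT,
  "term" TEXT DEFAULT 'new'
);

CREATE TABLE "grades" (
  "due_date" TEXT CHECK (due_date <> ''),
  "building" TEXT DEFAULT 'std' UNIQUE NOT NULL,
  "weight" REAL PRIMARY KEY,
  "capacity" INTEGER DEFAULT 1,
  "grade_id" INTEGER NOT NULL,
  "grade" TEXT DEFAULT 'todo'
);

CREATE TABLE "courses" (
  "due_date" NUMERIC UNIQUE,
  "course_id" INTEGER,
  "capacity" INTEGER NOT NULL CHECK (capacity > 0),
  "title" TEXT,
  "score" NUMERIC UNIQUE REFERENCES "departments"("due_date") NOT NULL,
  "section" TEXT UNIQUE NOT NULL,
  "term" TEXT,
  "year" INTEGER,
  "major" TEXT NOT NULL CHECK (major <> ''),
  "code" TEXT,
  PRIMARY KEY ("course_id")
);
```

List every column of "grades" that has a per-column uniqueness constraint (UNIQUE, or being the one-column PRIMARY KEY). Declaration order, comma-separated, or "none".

building, weight

- due_date: no UNIQUE or single-column PK constraint.
- building: declared UNIQUE → unique.
- weight: single-column PRIMARY KEY → unique.
- capacity: no UNIQUE or single-column PK constraint.
- grade_id: no UNIQUE or single-column PK constraint.
- grade: no UNIQUE or single-column PK constraint.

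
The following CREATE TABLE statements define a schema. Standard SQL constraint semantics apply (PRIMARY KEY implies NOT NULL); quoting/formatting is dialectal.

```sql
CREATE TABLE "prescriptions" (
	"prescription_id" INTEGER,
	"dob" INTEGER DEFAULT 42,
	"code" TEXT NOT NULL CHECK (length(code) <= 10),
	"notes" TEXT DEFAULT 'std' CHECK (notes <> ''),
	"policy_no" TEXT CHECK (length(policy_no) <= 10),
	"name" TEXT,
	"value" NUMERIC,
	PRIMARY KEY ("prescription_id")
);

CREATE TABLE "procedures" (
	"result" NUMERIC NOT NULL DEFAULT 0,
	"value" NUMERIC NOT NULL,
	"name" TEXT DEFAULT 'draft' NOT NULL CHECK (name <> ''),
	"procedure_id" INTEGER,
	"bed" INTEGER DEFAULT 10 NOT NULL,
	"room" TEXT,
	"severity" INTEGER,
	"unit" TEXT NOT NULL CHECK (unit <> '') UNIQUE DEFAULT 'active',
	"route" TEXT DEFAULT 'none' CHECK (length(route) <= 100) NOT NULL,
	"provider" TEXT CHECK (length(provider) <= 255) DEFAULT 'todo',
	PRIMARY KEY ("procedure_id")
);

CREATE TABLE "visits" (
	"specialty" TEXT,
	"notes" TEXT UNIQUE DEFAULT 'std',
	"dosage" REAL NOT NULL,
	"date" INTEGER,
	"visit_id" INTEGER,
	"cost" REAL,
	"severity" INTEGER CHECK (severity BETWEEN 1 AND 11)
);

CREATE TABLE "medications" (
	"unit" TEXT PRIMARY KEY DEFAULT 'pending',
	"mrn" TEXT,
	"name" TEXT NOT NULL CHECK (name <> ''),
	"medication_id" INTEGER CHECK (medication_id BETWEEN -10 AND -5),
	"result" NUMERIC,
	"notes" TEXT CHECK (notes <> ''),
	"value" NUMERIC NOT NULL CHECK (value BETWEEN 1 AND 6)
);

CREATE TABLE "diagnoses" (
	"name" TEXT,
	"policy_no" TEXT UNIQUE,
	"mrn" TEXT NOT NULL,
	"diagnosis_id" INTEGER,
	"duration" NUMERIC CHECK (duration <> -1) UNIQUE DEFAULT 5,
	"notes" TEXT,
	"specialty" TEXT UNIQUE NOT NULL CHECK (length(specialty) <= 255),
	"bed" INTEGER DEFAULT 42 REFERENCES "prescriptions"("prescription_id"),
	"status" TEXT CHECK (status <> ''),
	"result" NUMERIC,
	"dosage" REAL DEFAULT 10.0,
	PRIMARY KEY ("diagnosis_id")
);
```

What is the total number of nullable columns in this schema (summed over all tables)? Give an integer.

prescriptions: 5 nullable (dob, notes, policy_no, name, value — PK (prescription_id) and explicit NOT NULL columns excluded).
procedures: 3 nullable (room, severity, provider — PK (procedure_id) and explicit NOT NULL columns excluded).
visits: 6 nullable (specialty, notes, date, visit_id, cost, severity — PK none and explicit NOT NULL columns excluded).
medications: 4 nullable (mrn, medication_id, result, notes — PK (unit) and explicit NOT NULL columns excluded).
diagnoses: 8 nullable (name, policy_no, duration, notes, bed, status, result, dosage — PK (diagnosis_id) and explicit NOT NULL columns excluded).
Total: 5 + 3 + 6 + 4 + 8 = 26.

26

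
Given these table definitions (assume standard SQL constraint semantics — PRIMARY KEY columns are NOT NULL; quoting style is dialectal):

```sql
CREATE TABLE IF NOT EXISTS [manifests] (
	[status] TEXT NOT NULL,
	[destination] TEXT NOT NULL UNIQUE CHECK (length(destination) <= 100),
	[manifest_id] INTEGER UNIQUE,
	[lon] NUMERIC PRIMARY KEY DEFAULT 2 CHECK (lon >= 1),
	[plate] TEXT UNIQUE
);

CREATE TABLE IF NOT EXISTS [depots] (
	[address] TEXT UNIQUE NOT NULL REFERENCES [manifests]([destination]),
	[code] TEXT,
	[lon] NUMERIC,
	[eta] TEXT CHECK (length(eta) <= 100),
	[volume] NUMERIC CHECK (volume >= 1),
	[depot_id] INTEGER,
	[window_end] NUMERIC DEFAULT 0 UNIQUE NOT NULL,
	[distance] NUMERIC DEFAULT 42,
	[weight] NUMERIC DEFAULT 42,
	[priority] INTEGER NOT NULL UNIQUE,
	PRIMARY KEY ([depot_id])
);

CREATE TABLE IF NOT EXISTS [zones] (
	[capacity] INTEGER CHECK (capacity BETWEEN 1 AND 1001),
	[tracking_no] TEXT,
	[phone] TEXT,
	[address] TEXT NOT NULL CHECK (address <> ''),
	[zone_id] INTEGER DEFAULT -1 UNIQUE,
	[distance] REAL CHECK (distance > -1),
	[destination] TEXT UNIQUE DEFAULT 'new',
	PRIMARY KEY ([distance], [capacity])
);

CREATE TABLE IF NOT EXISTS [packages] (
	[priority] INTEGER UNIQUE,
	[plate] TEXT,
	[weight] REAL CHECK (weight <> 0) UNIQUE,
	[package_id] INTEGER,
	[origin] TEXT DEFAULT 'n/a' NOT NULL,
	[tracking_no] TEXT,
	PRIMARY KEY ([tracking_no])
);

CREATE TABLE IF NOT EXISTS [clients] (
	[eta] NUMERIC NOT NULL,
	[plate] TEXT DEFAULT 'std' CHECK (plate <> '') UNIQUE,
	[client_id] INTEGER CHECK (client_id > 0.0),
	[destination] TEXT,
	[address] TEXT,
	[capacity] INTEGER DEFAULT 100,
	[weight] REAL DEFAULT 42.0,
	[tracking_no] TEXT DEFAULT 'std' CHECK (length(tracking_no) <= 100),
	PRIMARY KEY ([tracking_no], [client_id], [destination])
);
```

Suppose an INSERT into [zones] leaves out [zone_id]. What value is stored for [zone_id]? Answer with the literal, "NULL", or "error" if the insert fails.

-1

zone_id has an explicit DEFAULT -1.
When the column is omitted from an INSERT, that default is used.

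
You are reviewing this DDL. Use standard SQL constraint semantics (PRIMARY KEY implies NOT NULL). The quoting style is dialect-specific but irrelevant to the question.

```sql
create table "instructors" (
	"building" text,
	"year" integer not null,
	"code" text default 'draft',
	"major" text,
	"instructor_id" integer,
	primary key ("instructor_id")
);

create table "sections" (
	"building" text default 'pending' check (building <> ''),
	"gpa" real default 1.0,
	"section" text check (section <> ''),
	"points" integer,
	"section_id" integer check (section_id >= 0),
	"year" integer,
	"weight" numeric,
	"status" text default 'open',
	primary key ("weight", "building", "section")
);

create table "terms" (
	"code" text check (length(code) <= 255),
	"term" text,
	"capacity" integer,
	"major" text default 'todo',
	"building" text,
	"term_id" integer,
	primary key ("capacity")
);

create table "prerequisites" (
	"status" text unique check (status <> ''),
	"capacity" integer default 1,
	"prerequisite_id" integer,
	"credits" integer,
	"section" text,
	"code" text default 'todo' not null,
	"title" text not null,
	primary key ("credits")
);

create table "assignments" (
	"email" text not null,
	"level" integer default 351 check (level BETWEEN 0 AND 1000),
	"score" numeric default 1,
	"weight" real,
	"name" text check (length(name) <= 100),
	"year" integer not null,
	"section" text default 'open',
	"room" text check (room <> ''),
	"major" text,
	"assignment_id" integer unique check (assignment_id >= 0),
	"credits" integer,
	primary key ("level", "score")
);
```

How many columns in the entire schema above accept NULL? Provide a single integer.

instructors: 3 nullable (building, code, major — PK (instructor_id) and explicit NOT NULL columns excluded).
sections: 5 nullable (gpa, points, section_id, year, status — PK (weight, building, section) and explicit NOT NULL columns excluded).
terms: 5 nullable (code, term, major, building, term_id — PK (capacity) and explicit NOT NULL columns excluded).
prerequisites: 4 nullable (status, capacity, prerequisite_id, section — PK (credits) and explicit NOT NULL columns excluded).
assignments: 7 nullable (weight, name, section, room, major, assignment_id, credits — PK (level, score) and explicit NOT NULL columns excluded).
Total: 3 + 5 + 5 + 4 + 7 = 24.

24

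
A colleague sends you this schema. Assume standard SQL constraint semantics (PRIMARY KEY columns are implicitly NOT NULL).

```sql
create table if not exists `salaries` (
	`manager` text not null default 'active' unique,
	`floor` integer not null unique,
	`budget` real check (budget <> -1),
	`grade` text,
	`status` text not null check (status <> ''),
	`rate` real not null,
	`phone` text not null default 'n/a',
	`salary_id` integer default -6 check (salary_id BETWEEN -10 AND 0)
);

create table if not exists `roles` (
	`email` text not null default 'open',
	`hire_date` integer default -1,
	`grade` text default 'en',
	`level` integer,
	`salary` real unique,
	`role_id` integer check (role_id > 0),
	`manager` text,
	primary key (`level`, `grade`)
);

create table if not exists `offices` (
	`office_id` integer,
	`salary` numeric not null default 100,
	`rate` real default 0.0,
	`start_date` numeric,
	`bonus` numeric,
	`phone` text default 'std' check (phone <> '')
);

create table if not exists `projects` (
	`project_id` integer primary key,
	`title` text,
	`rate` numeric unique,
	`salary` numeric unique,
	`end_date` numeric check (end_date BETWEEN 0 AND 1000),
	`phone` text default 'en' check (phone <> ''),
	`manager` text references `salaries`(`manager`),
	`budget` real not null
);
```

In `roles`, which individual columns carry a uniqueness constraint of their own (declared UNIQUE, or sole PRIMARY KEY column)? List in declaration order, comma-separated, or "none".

salary

- email: no UNIQUE or single-column PK constraint.
- hire_date: no UNIQUE or single-column PK constraint.
- grade: part of a composite PRIMARY KEY — only the tuple is unique, not this column on its own.
- level: part of a composite PRIMARY KEY — only the tuple is unique, not this column on its own.
- salary: declared UNIQUE → unique.
- role_id: no UNIQUE or single-column PK constraint.
- manager: no UNIQUE or single-column PK constraint.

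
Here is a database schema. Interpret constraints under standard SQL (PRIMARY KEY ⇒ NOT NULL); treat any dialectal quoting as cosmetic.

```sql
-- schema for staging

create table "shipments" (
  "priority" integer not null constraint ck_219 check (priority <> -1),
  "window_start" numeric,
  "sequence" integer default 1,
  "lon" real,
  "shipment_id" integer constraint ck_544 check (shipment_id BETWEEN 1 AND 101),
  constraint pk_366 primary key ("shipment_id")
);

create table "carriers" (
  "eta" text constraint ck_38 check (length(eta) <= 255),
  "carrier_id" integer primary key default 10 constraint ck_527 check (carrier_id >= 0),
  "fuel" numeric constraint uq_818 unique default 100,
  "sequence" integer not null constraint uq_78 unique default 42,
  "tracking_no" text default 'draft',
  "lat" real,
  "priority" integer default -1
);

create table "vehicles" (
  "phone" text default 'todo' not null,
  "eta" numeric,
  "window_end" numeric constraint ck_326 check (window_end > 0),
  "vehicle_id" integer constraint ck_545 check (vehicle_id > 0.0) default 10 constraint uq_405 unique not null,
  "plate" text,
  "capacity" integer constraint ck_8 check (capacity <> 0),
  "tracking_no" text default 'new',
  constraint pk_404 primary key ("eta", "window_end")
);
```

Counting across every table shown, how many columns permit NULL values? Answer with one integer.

shipments: 3 nullable (window_start, sequence, lon — PK (shipment_id) and explicit NOT NULL columns excluded).
carriers: 5 nullable (eta, fuel, tracking_no, lat, priority — PK (carrier_id) and explicit NOT NULL columns excluded).
vehicles: 3 nullable (plate, capacity, tracking_no — PK (eta, window_end) and explicit NOT NULL columns excluded).
Total: 3 + 5 + 3 = 11.

11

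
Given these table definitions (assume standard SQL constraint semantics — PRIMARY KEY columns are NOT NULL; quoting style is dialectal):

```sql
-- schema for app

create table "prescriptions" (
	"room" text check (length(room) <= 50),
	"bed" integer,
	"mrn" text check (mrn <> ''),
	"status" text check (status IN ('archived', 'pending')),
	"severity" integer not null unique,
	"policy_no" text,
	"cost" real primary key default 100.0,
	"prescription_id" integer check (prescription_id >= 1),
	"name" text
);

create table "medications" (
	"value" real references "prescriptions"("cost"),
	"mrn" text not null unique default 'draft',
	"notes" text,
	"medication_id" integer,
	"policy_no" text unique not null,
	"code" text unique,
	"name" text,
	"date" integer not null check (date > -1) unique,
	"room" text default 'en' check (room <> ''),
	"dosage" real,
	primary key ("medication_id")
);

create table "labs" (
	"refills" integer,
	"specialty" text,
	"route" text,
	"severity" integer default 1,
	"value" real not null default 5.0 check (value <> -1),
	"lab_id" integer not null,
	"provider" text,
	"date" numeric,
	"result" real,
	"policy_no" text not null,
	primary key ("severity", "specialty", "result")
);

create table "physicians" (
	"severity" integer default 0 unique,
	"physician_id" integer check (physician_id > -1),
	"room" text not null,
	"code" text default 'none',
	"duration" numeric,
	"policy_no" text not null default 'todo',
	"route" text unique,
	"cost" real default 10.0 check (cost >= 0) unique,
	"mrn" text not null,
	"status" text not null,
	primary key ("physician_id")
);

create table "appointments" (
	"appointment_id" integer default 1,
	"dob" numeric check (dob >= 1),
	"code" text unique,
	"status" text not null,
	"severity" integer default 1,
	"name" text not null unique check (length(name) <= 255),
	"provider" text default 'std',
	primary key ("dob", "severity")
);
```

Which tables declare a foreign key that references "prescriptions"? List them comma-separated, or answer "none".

- medications.value references prescriptions(cost).

medications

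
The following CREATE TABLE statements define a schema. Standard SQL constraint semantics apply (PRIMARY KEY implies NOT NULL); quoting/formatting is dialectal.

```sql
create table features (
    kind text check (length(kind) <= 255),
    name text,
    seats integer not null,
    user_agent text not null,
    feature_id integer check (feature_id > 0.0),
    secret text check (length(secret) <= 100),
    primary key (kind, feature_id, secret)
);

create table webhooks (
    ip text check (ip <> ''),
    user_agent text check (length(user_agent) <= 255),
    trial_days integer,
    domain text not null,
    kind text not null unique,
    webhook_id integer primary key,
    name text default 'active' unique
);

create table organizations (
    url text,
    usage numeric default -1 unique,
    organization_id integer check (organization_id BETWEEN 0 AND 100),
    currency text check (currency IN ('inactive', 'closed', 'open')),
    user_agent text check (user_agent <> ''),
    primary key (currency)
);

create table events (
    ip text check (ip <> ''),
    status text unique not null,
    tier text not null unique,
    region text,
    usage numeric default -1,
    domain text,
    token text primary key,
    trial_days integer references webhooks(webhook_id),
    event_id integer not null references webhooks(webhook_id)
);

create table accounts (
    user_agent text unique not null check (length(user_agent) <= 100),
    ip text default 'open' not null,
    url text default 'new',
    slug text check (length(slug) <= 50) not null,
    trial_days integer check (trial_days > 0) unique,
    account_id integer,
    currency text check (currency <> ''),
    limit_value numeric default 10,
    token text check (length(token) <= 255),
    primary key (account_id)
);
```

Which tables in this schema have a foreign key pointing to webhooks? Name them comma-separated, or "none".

- events.trial_days references webhooks(webhook_id).
- events.event_id references webhooks(webhook_id).

events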